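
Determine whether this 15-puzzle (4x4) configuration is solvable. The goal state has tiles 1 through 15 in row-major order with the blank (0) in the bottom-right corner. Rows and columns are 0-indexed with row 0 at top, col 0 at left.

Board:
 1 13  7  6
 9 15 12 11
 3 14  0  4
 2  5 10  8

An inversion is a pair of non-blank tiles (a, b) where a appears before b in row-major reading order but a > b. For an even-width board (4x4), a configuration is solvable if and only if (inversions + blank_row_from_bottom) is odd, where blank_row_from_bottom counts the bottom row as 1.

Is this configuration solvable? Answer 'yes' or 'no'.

Inversions: 55
Blank is in row 2 (0-indexed from top), which is row 2 counting from the bottom (bottom = 1).
55 + 2 = 57, which is odd, so the puzzle is solvable.

Answer: yes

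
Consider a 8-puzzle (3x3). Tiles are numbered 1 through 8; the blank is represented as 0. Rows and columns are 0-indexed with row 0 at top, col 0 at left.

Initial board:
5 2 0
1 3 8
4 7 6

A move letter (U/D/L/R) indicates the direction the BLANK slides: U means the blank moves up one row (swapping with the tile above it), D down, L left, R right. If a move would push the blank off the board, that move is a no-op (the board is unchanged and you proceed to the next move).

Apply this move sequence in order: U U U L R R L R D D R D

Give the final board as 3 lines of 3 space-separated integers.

After move 1 (U):
5 2 0
1 3 8
4 7 6

After move 2 (U):
5 2 0
1 3 8
4 7 6

After move 3 (U):
5 2 0
1 3 8
4 7 6

After move 4 (L):
5 0 2
1 3 8
4 7 6

After move 5 (R):
5 2 0
1 3 8
4 7 6

After move 6 (R):
5 2 0
1 3 8
4 7 6

After move 7 (L):
5 0 2
1 3 8
4 7 6

After move 8 (R):
5 2 0
1 3 8
4 7 6

After move 9 (D):
5 2 8
1 3 0
4 7 6

After move 10 (D):
5 2 8
1 3 6
4 7 0

After move 11 (R):
5 2 8
1 3 6
4 7 0

After move 12 (D):
5 2 8
1 3 6
4 7 0

Answer: 5 2 8
1 3 6
4 7 0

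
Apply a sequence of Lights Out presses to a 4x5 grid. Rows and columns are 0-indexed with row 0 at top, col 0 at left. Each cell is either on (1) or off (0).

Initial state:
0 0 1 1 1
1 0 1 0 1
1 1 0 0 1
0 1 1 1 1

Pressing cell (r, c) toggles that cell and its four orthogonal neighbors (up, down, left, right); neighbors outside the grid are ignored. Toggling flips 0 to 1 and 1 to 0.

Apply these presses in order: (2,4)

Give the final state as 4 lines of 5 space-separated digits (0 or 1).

After press 1 at (2,4):
0 0 1 1 1
1 0 1 0 0
1 1 0 1 0
0 1 1 1 0

Answer: 0 0 1 1 1
1 0 1 0 0
1 1 0 1 0
0 1 1 1 0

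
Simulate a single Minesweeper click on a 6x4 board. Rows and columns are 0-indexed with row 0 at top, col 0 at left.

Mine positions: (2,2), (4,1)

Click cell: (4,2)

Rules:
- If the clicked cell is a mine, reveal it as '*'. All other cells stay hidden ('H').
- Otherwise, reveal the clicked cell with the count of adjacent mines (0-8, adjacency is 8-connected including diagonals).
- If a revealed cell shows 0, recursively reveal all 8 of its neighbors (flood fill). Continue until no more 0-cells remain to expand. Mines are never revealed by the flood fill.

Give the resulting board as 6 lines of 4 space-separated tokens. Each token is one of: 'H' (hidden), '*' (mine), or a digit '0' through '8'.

H H H H
H H H H
H H H H
H H H H
H H 1 H
H H H H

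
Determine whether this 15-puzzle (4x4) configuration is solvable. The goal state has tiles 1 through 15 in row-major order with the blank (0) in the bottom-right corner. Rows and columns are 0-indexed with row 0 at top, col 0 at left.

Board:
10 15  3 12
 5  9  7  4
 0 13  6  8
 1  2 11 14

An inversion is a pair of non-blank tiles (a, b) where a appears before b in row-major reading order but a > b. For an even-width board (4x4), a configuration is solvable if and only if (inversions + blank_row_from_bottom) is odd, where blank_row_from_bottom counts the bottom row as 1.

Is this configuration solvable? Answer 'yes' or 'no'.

Inversions: 57
Blank is in row 2 (0-indexed from top), which is row 2 counting from the bottom (bottom = 1).
57 + 2 = 59, which is odd, so the puzzle is solvable.

Answer: yes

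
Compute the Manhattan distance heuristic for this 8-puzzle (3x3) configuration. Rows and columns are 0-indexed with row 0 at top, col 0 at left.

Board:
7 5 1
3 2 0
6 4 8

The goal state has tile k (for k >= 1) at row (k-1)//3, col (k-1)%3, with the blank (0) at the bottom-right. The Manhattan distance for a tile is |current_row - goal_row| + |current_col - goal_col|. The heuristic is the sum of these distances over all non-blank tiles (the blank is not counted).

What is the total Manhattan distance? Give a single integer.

Tile 7: (0,0)->(2,0) = 2
Tile 5: (0,1)->(1,1) = 1
Tile 1: (0,2)->(0,0) = 2
Tile 3: (1,0)->(0,2) = 3
Tile 2: (1,1)->(0,1) = 1
Tile 6: (2,0)->(1,2) = 3
Tile 4: (2,1)->(1,0) = 2
Tile 8: (2,2)->(2,1) = 1
Sum: 2 + 1 + 2 + 3 + 1 + 3 + 2 + 1 = 15

Answer: 15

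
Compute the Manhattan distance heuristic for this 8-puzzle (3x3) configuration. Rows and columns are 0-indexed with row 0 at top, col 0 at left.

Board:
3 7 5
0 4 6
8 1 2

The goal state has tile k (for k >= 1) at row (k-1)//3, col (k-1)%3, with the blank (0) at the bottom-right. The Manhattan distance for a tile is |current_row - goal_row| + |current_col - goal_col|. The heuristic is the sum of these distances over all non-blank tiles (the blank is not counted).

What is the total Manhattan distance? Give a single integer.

Answer: 15

Derivation:
Tile 3: at (0,0), goal (0,2), distance |0-0|+|0-2| = 2
Tile 7: at (0,1), goal (2,0), distance |0-2|+|1-0| = 3
Tile 5: at (0,2), goal (1,1), distance |0-1|+|2-1| = 2
Tile 4: at (1,1), goal (1,0), distance |1-1|+|1-0| = 1
Tile 6: at (1,2), goal (1,2), distance |1-1|+|2-2| = 0
Tile 8: at (2,0), goal (2,1), distance |2-2|+|0-1| = 1
Tile 1: at (2,1), goal (0,0), distance |2-0|+|1-0| = 3
Tile 2: at (2,2), goal (0,1), distance |2-0|+|2-1| = 3
Sum: 2 + 3 + 2 + 1 + 0 + 1 + 3 + 3 = 15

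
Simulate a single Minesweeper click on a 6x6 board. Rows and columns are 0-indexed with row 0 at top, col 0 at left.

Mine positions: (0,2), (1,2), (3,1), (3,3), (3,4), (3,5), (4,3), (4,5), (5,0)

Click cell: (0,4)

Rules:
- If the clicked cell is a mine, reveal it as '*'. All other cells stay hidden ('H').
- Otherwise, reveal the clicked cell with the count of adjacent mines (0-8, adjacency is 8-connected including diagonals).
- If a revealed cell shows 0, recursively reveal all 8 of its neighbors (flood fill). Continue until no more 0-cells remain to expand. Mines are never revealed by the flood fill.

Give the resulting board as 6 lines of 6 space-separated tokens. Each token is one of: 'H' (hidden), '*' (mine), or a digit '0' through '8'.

H H H 2 0 0
H H H 2 0 0
H H H 3 3 2
H H H H H H
H H H H H H
H H H H H H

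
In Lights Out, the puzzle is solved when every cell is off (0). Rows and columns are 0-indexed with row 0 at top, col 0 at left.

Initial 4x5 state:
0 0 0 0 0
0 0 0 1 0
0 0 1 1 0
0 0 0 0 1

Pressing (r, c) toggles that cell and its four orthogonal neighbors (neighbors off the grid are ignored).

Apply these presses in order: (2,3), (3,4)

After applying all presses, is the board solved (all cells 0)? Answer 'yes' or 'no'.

After press 1 at (2,3):
0 0 0 0 0
0 0 0 0 0
0 0 0 0 1
0 0 0 1 1

After press 2 at (3,4):
0 0 0 0 0
0 0 0 0 0
0 0 0 0 0
0 0 0 0 0

Lights still on: 0

Answer: yes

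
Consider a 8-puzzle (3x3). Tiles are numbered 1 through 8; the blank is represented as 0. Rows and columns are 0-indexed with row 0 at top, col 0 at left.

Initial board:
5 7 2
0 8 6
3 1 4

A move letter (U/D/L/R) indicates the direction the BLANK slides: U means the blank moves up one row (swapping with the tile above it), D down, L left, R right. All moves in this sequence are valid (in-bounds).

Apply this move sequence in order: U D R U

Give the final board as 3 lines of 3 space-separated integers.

After move 1 (U):
0 7 2
5 8 6
3 1 4

After move 2 (D):
5 7 2
0 8 6
3 1 4

After move 3 (R):
5 7 2
8 0 6
3 1 4

After move 4 (U):
5 0 2
8 7 6
3 1 4

Answer: 5 0 2
8 7 6
3 1 4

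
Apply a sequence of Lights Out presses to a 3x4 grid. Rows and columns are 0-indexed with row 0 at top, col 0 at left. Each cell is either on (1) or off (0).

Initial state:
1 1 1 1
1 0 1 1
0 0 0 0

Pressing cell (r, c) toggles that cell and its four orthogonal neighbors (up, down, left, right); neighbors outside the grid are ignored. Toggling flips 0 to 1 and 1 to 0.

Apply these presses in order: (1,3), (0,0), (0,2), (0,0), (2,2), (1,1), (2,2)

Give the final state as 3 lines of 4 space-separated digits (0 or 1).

After press 1 at (1,3):
1 1 1 0
1 0 0 0
0 0 0 1

After press 2 at (0,0):
0 0 1 0
0 0 0 0
0 0 0 1

After press 3 at (0,2):
0 1 0 1
0 0 1 0
0 0 0 1

After press 4 at (0,0):
1 0 0 1
1 0 1 0
0 0 0 1

After press 5 at (2,2):
1 0 0 1
1 0 0 0
0 1 1 0

After press 6 at (1,1):
1 1 0 1
0 1 1 0
0 0 1 0

After press 7 at (2,2):
1 1 0 1
0 1 0 0
0 1 0 1

Answer: 1 1 0 1
0 1 0 0
0 1 0 1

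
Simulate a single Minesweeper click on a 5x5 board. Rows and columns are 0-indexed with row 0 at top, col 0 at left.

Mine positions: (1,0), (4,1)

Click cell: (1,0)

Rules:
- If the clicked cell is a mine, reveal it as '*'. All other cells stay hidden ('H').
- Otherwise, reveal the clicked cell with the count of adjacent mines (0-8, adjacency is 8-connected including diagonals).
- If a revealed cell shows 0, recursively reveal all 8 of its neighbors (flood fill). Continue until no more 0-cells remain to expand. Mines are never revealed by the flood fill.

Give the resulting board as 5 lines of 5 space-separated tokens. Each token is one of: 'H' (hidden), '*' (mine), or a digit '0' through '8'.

H H H H H
* H H H H
H H H H H
H H H H H
H H H H H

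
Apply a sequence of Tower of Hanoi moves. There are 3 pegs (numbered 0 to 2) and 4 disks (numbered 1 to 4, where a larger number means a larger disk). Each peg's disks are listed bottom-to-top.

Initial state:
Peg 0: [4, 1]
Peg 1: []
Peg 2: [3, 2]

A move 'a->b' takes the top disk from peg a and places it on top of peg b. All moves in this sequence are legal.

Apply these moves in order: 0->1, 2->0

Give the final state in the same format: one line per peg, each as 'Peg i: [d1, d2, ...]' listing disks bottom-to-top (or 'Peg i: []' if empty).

After move 1 (0->1):
Peg 0: [4]
Peg 1: [1]
Peg 2: [3, 2]

After move 2 (2->0):
Peg 0: [4, 2]
Peg 1: [1]
Peg 2: [3]

Answer: Peg 0: [4, 2]
Peg 1: [1]
Peg 2: [3]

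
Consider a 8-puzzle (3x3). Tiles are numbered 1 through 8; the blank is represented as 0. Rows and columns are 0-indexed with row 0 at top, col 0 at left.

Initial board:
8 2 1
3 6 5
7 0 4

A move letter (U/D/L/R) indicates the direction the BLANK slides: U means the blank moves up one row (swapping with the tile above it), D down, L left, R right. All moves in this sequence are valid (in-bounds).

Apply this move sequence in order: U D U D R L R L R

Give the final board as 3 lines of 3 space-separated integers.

After move 1 (U):
8 2 1
3 0 5
7 6 4

After move 2 (D):
8 2 1
3 6 5
7 0 4

After move 3 (U):
8 2 1
3 0 5
7 6 4

After move 4 (D):
8 2 1
3 6 5
7 0 4

After move 5 (R):
8 2 1
3 6 5
7 4 0

After move 6 (L):
8 2 1
3 6 5
7 0 4

After move 7 (R):
8 2 1
3 6 5
7 4 0

After move 8 (L):
8 2 1
3 6 5
7 0 4

After move 9 (R):
8 2 1
3 6 5
7 4 0

Answer: 8 2 1
3 6 5
7 4 0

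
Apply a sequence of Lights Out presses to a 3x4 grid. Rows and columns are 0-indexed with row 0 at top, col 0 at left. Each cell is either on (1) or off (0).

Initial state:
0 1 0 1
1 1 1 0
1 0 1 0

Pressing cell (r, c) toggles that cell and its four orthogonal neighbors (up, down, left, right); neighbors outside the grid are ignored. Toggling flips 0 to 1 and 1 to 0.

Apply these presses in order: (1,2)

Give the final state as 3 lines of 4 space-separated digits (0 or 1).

After press 1 at (1,2):
0 1 1 1
1 0 0 1
1 0 0 0

Answer: 0 1 1 1
1 0 0 1
1 0 0 0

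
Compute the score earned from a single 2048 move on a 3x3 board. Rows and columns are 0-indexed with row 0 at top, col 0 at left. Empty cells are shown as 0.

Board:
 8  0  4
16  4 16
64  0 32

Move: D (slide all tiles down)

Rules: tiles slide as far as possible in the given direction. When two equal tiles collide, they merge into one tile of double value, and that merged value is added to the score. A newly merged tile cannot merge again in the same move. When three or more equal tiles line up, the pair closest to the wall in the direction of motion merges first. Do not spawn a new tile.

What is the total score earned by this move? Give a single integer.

Slide down:
col 0: [8, 16, 64] -> [8, 16, 64]  score +0 (running 0)
col 1: [0, 4, 0] -> [0, 0, 4]  score +0 (running 0)
col 2: [4, 16, 32] -> [4, 16, 32]  score +0 (running 0)
Board after move:
 8  0  4
16  0 16
64  4 32

Answer: 0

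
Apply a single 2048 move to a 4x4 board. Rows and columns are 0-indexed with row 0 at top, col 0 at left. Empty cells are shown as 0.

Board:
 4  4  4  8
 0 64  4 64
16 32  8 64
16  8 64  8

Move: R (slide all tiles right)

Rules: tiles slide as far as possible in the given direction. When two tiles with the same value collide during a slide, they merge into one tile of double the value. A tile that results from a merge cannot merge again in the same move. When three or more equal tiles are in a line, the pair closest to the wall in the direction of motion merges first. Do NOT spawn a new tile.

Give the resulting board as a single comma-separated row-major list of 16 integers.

Answer: 0, 4, 8, 8, 0, 64, 4, 64, 16, 32, 8, 64, 16, 8, 64, 8

Derivation:
Slide right:
row 0: [4, 4, 4, 8] -> [0, 4, 8, 8]
row 1: [0, 64, 4, 64] -> [0, 64, 4, 64]
row 2: [16, 32, 8, 64] -> [16, 32, 8, 64]
row 3: [16, 8, 64, 8] -> [16, 8, 64, 8]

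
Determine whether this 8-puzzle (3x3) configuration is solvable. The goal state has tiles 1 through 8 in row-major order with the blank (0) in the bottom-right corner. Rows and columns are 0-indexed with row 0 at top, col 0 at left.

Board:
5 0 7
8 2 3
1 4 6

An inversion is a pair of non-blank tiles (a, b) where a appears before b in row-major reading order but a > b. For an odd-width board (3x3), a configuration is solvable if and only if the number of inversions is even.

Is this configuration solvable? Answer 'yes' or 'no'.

Answer: yes

Derivation:
Inversions (pairs i<j in row-major order where tile[i] > tile[j] > 0): 16
16 is even, so the puzzle is solvable.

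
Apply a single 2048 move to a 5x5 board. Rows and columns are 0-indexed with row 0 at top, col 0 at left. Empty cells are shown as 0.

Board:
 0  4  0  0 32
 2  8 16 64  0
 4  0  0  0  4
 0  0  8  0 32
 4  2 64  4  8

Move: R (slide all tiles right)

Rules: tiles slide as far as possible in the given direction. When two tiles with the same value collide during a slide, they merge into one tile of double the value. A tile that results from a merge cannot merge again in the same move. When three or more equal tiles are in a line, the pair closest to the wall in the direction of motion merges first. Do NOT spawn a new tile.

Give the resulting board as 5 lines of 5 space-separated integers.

Slide right:
row 0: [0, 4, 0, 0, 32] -> [0, 0, 0, 4, 32]
row 1: [2, 8, 16, 64, 0] -> [0, 2, 8, 16, 64]
row 2: [4, 0, 0, 0, 4] -> [0, 0, 0, 0, 8]
row 3: [0, 0, 8, 0, 32] -> [0, 0, 0, 8, 32]
row 4: [4, 2, 64, 4, 8] -> [4, 2, 64, 4, 8]

Answer:  0  0  0  4 32
 0  2  8 16 64
 0  0  0  0  8
 0  0  0  8 32
 4  2 64  4  8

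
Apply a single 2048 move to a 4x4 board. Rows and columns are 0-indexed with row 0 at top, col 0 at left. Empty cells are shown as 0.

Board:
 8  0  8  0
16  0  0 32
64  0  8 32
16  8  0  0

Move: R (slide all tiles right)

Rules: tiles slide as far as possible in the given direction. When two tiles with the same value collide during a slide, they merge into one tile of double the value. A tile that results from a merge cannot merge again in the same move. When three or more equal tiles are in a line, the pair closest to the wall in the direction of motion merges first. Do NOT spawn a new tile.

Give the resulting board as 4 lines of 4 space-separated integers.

Slide right:
row 0: [8, 0, 8, 0] -> [0, 0, 0, 16]
row 1: [16, 0, 0, 32] -> [0, 0, 16, 32]
row 2: [64, 0, 8, 32] -> [0, 64, 8, 32]
row 3: [16, 8, 0, 0] -> [0, 0, 16, 8]

Answer:  0  0  0 16
 0  0 16 32
 0 64  8 32
 0  0 16  8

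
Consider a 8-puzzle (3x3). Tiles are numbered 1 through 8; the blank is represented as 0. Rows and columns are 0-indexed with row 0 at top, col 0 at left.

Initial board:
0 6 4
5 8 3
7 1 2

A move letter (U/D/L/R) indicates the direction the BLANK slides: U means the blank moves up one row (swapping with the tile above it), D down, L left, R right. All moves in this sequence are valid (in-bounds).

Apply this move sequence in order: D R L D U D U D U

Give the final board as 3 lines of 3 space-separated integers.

After move 1 (D):
5 6 4
0 8 3
7 1 2

After move 2 (R):
5 6 4
8 0 3
7 1 2

After move 3 (L):
5 6 4
0 8 3
7 1 2

After move 4 (D):
5 6 4
7 8 3
0 1 2

After move 5 (U):
5 6 4
0 8 3
7 1 2

After move 6 (D):
5 6 4
7 8 3
0 1 2

After move 7 (U):
5 6 4
0 8 3
7 1 2

After move 8 (D):
5 6 4
7 8 3
0 1 2

After move 9 (U):
5 6 4
0 8 3
7 1 2

Answer: 5 6 4
0 8 3
7 1 2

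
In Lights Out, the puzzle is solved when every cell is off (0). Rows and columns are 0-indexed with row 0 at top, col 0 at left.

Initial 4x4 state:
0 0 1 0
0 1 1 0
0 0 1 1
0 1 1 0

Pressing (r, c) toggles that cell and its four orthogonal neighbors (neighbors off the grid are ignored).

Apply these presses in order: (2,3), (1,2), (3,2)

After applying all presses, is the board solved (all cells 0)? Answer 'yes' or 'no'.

Answer: yes

Derivation:
After press 1 at (2,3):
0 0 1 0
0 1 1 1
0 0 0 0
0 1 1 1

After press 2 at (1,2):
0 0 0 0
0 0 0 0
0 0 1 0
0 1 1 1

After press 3 at (3,2):
0 0 0 0
0 0 0 0
0 0 0 0
0 0 0 0

Lights still on: 0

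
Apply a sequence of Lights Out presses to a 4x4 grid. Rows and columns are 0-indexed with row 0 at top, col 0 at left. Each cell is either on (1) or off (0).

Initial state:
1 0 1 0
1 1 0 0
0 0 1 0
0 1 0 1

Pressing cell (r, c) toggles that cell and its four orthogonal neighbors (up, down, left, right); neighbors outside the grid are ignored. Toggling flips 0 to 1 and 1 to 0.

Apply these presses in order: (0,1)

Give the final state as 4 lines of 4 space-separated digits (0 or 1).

After press 1 at (0,1):
0 1 0 0
1 0 0 0
0 0 1 0
0 1 0 1

Answer: 0 1 0 0
1 0 0 0
0 0 1 0
0 1 0 1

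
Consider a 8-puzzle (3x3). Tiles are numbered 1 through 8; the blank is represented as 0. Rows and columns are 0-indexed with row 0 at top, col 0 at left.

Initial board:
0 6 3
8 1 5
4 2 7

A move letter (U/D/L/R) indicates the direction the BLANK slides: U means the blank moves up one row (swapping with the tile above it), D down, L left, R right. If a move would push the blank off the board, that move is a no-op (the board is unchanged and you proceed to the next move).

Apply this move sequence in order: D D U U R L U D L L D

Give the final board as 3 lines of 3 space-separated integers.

After move 1 (D):
8 6 3
0 1 5
4 2 7

After move 2 (D):
8 6 3
4 1 5
0 2 7

After move 3 (U):
8 6 3
0 1 5
4 2 7

After move 4 (U):
0 6 3
8 1 5
4 2 7

After move 5 (R):
6 0 3
8 1 5
4 2 7

After move 6 (L):
0 6 3
8 1 5
4 2 7

After move 7 (U):
0 6 3
8 1 5
4 2 7

After move 8 (D):
8 6 3
0 1 5
4 2 7

After move 9 (L):
8 6 3
0 1 5
4 2 7

After move 10 (L):
8 6 3
0 1 5
4 2 7

After move 11 (D):
8 6 3
4 1 5
0 2 7

Answer: 8 6 3
4 1 5
0 2 7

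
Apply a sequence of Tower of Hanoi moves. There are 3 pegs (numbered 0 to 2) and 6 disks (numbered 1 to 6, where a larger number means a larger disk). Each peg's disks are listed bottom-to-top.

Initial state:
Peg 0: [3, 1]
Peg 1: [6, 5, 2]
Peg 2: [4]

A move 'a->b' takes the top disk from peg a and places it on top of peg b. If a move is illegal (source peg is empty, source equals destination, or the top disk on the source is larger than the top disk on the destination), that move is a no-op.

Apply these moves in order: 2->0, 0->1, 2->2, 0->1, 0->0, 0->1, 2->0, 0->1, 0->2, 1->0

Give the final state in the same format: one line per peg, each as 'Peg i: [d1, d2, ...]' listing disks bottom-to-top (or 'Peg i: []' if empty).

Answer: Peg 0: [1]
Peg 1: [6, 5, 2]
Peg 2: [4, 3]

Derivation:
After move 1 (2->0):
Peg 0: [3, 1]
Peg 1: [6, 5, 2]
Peg 2: [4]

After move 2 (0->1):
Peg 0: [3]
Peg 1: [6, 5, 2, 1]
Peg 2: [4]

After move 3 (2->2):
Peg 0: [3]
Peg 1: [6, 5, 2, 1]
Peg 2: [4]

After move 4 (0->1):
Peg 0: [3]
Peg 1: [6, 5, 2, 1]
Peg 2: [4]

After move 5 (0->0):
Peg 0: [3]
Peg 1: [6, 5, 2, 1]
Peg 2: [4]

After move 6 (0->1):
Peg 0: [3]
Peg 1: [6, 5, 2, 1]
Peg 2: [4]

After move 7 (2->0):
Peg 0: [3]
Peg 1: [6, 5, 2, 1]
Peg 2: [4]

After move 8 (0->1):
Peg 0: [3]
Peg 1: [6, 5, 2, 1]
Peg 2: [4]

After move 9 (0->2):
Peg 0: []
Peg 1: [6, 5, 2, 1]
Peg 2: [4, 3]

After move 10 (1->0):
Peg 0: [1]
Peg 1: [6, 5, 2]
Peg 2: [4, 3]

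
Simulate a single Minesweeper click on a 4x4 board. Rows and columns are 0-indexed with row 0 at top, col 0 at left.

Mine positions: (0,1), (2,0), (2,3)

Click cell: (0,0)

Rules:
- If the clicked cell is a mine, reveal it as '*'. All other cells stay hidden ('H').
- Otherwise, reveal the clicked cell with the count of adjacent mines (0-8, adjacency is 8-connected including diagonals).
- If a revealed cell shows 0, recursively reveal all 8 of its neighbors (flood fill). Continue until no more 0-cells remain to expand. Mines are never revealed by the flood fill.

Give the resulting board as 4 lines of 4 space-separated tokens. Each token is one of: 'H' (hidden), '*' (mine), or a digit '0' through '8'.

1 H H H
H H H H
H H H H
H H H H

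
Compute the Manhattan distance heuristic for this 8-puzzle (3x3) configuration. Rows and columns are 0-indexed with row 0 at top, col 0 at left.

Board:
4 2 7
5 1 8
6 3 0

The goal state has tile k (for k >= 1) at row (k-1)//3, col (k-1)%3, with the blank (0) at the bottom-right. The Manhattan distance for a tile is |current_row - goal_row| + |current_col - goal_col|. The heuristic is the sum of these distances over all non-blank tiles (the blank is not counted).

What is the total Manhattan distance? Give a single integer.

Answer: 16

Derivation:
Tile 4: at (0,0), goal (1,0), distance |0-1|+|0-0| = 1
Tile 2: at (0,1), goal (0,1), distance |0-0|+|1-1| = 0
Tile 7: at (0,2), goal (2,0), distance |0-2|+|2-0| = 4
Tile 5: at (1,0), goal (1,1), distance |1-1|+|0-1| = 1
Tile 1: at (1,1), goal (0,0), distance |1-0|+|1-0| = 2
Tile 8: at (1,2), goal (2,1), distance |1-2|+|2-1| = 2
Tile 6: at (2,0), goal (1,2), distance |2-1|+|0-2| = 3
Tile 3: at (2,1), goal (0,2), distance |2-0|+|1-2| = 3
Sum: 1 + 0 + 4 + 1 + 2 + 2 + 3 + 3 = 16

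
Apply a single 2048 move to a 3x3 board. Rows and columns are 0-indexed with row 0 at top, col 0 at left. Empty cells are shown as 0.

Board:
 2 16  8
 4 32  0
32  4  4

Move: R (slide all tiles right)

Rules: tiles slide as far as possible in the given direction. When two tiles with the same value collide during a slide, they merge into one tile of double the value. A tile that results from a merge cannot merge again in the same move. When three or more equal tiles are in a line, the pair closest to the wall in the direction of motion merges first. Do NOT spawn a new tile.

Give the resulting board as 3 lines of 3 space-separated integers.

Slide right:
row 0: [2, 16, 8] -> [2, 16, 8]
row 1: [4, 32, 0] -> [0, 4, 32]
row 2: [32, 4, 4] -> [0, 32, 8]

Answer:  2 16  8
 0  4 32
 0 32  8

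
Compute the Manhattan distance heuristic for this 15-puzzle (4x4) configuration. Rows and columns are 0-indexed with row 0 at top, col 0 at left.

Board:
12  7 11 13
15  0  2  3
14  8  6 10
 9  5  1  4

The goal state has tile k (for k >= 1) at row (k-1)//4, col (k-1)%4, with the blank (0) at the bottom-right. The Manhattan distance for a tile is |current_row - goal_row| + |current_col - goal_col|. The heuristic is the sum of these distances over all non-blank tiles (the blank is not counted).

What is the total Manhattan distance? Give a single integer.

Answer: 44

Derivation:
Tile 12: (0,0)->(2,3) = 5
Tile 7: (0,1)->(1,2) = 2
Tile 11: (0,2)->(2,2) = 2
Tile 13: (0,3)->(3,0) = 6
Tile 15: (1,0)->(3,2) = 4
Tile 2: (1,2)->(0,1) = 2
Tile 3: (1,3)->(0,2) = 2
Tile 14: (2,0)->(3,1) = 2
Tile 8: (2,1)->(1,3) = 3
Tile 6: (2,2)->(1,1) = 2
Tile 10: (2,3)->(2,1) = 2
Tile 9: (3,0)->(2,0) = 1
Tile 5: (3,1)->(1,0) = 3
Tile 1: (3,2)->(0,0) = 5
Tile 4: (3,3)->(0,3) = 3
Sum: 5 + 2 + 2 + 6 + 4 + 2 + 2 + 2 + 3 + 2 + 2 + 1 + 3 + 5 + 3 = 44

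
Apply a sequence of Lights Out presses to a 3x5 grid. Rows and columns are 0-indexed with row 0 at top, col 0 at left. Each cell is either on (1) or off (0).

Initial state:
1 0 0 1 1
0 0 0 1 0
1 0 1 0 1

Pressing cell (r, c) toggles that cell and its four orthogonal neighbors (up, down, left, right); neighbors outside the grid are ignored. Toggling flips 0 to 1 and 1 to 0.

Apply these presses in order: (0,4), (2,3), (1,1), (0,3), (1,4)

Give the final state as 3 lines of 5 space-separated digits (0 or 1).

After press 1 at (0,4):
1 0 0 0 0
0 0 0 1 1
1 0 1 0 1

After press 2 at (2,3):
1 0 0 0 0
0 0 0 0 1
1 0 0 1 0

After press 3 at (1,1):
1 1 0 0 0
1 1 1 0 1
1 1 0 1 0

After press 4 at (0,3):
1 1 1 1 1
1 1 1 1 1
1 1 0 1 0

After press 5 at (1,4):
1 1 1 1 0
1 1 1 0 0
1 1 0 1 1

Answer: 1 1 1 1 0
1 1 1 0 0
1 1 0 1 1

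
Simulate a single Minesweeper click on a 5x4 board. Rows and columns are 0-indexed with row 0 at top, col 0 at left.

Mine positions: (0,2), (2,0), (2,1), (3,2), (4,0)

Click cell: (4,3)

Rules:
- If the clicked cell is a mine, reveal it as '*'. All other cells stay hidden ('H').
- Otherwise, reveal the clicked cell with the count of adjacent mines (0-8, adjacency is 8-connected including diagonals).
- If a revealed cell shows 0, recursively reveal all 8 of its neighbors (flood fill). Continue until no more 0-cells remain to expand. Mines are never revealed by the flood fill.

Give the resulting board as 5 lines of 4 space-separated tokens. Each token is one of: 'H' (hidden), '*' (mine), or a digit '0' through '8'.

H H H H
H H H H
H H H H
H H H H
H H H 1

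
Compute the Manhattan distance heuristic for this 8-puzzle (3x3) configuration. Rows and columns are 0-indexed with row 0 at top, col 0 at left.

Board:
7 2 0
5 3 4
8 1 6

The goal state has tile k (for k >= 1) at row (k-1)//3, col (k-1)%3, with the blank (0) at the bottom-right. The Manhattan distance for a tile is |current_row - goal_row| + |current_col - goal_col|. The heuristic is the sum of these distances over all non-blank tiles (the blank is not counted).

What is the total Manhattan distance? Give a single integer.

Answer: 12

Derivation:
Tile 7: (0,0)->(2,0) = 2
Tile 2: (0,1)->(0,1) = 0
Tile 5: (1,0)->(1,1) = 1
Tile 3: (1,1)->(0,2) = 2
Tile 4: (1,2)->(1,0) = 2
Tile 8: (2,0)->(2,1) = 1
Tile 1: (2,1)->(0,0) = 3
Tile 6: (2,2)->(1,2) = 1
Sum: 2 + 0 + 1 + 2 + 2 + 1 + 3 + 1 = 12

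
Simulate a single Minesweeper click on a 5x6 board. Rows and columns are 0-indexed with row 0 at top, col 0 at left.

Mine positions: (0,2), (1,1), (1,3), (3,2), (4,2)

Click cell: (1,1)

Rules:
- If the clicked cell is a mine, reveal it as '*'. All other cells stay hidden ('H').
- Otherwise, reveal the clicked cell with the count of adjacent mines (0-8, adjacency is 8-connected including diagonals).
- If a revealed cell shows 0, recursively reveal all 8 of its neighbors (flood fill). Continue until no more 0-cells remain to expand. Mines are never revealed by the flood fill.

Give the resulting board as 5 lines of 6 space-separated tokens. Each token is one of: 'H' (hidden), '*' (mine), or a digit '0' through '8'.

H H H H H H
H * H H H H
H H H H H H
H H H H H H
H H H H H H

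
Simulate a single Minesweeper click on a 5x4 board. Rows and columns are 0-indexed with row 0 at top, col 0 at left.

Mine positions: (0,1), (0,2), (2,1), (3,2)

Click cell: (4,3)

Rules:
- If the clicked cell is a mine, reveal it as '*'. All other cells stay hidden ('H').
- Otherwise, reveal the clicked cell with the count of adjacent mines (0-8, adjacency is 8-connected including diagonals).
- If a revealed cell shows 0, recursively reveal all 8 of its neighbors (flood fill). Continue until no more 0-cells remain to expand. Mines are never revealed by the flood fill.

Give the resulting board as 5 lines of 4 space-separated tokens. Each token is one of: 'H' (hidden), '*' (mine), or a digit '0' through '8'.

H H H H
H H H H
H H H H
H H H H
H H H 1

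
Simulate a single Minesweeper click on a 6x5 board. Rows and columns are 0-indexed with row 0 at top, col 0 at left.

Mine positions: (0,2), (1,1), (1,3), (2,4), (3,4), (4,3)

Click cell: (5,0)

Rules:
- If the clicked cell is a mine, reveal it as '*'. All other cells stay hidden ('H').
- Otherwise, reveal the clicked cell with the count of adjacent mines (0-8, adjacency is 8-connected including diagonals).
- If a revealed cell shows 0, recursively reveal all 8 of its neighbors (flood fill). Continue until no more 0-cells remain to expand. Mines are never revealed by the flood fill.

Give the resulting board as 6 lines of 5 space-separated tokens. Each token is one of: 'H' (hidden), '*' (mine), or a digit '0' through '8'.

H H H H H
H H H H H
1 1 2 H H
0 0 1 H H
0 0 1 H H
0 0 1 H H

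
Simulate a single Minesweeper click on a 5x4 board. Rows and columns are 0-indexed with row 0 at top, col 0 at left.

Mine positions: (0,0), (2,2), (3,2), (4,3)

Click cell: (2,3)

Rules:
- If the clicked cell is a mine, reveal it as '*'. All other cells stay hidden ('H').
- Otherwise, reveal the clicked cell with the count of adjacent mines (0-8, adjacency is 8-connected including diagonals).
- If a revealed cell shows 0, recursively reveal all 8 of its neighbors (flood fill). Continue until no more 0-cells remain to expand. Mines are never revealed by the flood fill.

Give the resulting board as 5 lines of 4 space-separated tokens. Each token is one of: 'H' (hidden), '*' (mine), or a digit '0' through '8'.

H H H H
H H H H
H H H 2
H H H H
H H H H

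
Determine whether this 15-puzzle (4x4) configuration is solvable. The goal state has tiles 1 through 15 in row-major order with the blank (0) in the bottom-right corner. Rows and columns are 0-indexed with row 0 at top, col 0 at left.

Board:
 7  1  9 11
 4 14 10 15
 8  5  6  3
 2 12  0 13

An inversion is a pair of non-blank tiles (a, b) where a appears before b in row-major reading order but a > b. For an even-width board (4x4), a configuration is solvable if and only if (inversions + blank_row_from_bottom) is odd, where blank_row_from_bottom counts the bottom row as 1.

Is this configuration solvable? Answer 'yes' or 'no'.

Answer: yes

Derivation:
Inversions: 50
Blank is in row 3 (0-indexed from top), which is row 1 counting from the bottom (bottom = 1).
50 + 1 = 51, which is odd, so the puzzle is solvable.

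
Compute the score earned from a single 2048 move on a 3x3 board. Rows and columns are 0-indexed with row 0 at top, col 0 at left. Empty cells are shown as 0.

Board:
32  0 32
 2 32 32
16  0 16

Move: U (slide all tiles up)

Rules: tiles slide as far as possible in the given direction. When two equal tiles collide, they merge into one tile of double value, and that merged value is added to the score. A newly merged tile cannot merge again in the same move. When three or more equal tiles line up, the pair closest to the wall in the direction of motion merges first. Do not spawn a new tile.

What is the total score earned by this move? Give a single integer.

Slide up:
col 0: [32, 2, 16] -> [32, 2, 16]  score +0 (running 0)
col 1: [0, 32, 0] -> [32, 0, 0]  score +0 (running 0)
col 2: [32, 32, 16] -> [64, 16, 0]  score +64 (running 64)
Board after move:
32 32 64
 2  0 16
16  0  0

Answer: 64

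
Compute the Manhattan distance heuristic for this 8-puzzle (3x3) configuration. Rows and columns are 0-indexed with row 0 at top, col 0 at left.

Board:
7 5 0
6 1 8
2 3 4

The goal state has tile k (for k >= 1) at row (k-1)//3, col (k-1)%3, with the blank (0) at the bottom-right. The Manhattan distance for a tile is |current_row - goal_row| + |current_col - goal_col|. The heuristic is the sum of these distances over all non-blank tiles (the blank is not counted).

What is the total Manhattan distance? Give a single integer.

Answer: 18

Derivation:
Tile 7: (0,0)->(2,0) = 2
Tile 5: (0,1)->(1,1) = 1
Tile 6: (1,0)->(1,2) = 2
Tile 1: (1,1)->(0,0) = 2
Tile 8: (1,2)->(2,1) = 2
Tile 2: (2,0)->(0,1) = 3
Tile 3: (2,1)->(0,2) = 3
Tile 4: (2,2)->(1,0) = 3
Sum: 2 + 1 + 2 + 2 + 2 + 3 + 3 + 3 = 18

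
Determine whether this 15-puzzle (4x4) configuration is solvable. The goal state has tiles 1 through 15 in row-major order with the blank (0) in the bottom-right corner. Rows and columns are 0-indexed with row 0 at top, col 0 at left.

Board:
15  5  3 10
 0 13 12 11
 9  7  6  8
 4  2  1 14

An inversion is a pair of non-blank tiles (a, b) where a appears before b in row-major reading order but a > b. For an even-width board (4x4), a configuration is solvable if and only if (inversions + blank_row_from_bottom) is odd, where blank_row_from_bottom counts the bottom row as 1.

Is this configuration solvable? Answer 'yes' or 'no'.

Answer: yes

Derivation:
Inversions: 70
Blank is in row 1 (0-indexed from top), which is row 3 counting from the bottom (bottom = 1).
70 + 3 = 73, which is odd, so the puzzle is solvable.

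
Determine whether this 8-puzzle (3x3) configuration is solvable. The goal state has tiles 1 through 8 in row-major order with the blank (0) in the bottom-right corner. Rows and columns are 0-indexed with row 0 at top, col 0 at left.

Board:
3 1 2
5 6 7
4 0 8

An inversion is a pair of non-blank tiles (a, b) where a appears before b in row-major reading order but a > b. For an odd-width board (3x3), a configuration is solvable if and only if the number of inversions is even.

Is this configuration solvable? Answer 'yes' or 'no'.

Answer: no

Derivation:
Inversions (pairs i<j in row-major order where tile[i] > tile[j] > 0): 5
5 is odd, so the puzzle is not solvable.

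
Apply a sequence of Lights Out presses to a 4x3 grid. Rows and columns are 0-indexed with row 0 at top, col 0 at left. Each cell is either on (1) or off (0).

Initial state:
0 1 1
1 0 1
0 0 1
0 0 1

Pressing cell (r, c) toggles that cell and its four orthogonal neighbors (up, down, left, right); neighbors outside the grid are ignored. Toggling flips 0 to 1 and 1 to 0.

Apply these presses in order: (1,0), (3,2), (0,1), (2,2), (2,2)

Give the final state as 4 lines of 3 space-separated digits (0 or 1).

Answer: 0 0 0
0 0 1
1 0 0
0 1 0

Derivation:
After press 1 at (1,0):
1 1 1
0 1 1
1 0 1
0 0 1

After press 2 at (3,2):
1 1 1
0 1 1
1 0 0
0 1 0

After press 3 at (0,1):
0 0 0
0 0 1
1 0 0
0 1 0

After press 4 at (2,2):
0 0 0
0 0 0
1 1 1
0 1 1

After press 5 at (2,2):
0 0 0
0 0 1
1 0 0
0 1 0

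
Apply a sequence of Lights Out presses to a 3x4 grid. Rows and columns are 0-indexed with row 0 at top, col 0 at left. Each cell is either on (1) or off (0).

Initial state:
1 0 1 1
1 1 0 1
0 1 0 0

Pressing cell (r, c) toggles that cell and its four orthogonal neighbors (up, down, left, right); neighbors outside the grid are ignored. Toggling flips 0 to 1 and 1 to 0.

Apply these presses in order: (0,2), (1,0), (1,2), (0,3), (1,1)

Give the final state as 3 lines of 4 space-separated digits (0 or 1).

Answer: 0 0 0 1
1 0 1 1
1 0 1 0

Derivation:
After press 1 at (0,2):
1 1 0 0
1 1 1 1
0 1 0 0

After press 2 at (1,0):
0 1 0 0
0 0 1 1
1 1 0 0

After press 3 at (1,2):
0 1 1 0
0 1 0 0
1 1 1 0

After press 4 at (0,3):
0 1 0 1
0 1 0 1
1 1 1 0

After press 5 at (1,1):
0 0 0 1
1 0 1 1
1 0 1 0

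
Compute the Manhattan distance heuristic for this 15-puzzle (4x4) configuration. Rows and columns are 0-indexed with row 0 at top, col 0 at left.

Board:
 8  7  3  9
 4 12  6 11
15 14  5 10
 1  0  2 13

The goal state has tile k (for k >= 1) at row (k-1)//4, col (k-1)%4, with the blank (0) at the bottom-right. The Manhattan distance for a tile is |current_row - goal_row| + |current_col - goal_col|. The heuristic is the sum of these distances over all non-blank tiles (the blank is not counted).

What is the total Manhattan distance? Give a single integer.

Answer: 40

Derivation:
Tile 8: (0,0)->(1,3) = 4
Tile 7: (0,1)->(1,2) = 2
Tile 3: (0,2)->(0,2) = 0
Tile 9: (0,3)->(2,0) = 5
Tile 4: (1,0)->(0,3) = 4
Tile 12: (1,1)->(2,3) = 3
Tile 6: (1,2)->(1,1) = 1
Tile 11: (1,3)->(2,2) = 2
Tile 15: (2,0)->(3,2) = 3
Tile 14: (2,1)->(3,1) = 1
Tile 5: (2,2)->(1,0) = 3
Tile 10: (2,3)->(2,1) = 2
Tile 1: (3,0)->(0,0) = 3
Tile 2: (3,2)->(0,1) = 4
Tile 13: (3,3)->(3,0) = 3
Sum: 4 + 2 + 0 + 5 + 4 + 3 + 1 + 2 + 3 + 1 + 3 + 2 + 3 + 4 + 3 = 40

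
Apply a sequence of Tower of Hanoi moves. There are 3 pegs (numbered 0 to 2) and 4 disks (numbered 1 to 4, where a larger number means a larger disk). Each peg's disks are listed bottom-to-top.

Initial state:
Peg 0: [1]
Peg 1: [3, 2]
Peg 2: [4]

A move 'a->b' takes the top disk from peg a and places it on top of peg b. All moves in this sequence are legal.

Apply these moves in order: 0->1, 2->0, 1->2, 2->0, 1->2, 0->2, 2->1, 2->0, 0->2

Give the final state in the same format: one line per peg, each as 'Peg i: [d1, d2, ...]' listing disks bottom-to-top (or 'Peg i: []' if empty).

Answer: Peg 0: [4]
Peg 1: [3, 1]
Peg 2: [2]

Derivation:
After move 1 (0->1):
Peg 0: []
Peg 1: [3, 2, 1]
Peg 2: [4]

After move 2 (2->0):
Peg 0: [4]
Peg 1: [3, 2, 1]
Peg 2: []

After move 3 (1->2):
Peg 0: [4]
Peg 1: [3, 2]
Peg 2: [1]

After move 4 (2->0):
Peg 0: [4, 1]
Peg 1: [3, 2]
Peg 2: []

After move 5 (1->2):
Peg 0: [4, 1]
Peg 1: [3]
Peg 2: [2]

After move 6 (0->2):
Peg 0: [4]
Peg 1: [3]
Peg 2: [2, 1]

After move 7 (2->1):
Peg 0: [4]
Peg 1: [3, 1]
Peg 2: [2]

After move 8 (2->0):
Peg 0: [4, 2]
Peg 1: [3, 1]
Peg 2: []

After move 9 (0->2):
Peg 0: [4]
Peg 1: [3, 1]
Peg 2: [2]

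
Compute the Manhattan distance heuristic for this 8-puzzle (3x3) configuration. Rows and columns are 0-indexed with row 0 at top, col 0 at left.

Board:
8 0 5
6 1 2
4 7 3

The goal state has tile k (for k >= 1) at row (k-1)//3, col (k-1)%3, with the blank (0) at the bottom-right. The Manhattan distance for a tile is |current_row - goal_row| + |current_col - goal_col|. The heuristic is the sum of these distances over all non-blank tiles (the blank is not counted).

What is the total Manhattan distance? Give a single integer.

Tile 8: (0,0)->(2,1) = 3
Tile 5: (0,2)->(1,1) = 2
Tile 6: (1,0)->(1,2) = 2
Tile 1: (1,1)->(0,0) = 2
Tile 2: (1,2)->(0,1) = 2
Tile 4: (2,0)->(1,0) = 1
Tile 7: (2,1)->(2,0) = 1
Tile 3: (2,2)->(0,2) = 2
Sum: 3 + 2 + 2 + 2 + 2 + 1 + 1 + 2 = 15

Answer: 15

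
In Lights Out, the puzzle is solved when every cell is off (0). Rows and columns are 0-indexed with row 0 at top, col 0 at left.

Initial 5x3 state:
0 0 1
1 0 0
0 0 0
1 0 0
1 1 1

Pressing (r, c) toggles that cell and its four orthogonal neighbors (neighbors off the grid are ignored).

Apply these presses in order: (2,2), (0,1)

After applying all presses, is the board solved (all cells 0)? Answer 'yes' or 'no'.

After press 1 at (2,2):
0 0 1
1 0 1
0 1 1
1 0 1
1 1 1

After press 2 at (0,1):
1 1 0
1 1 1
0 1 1
1 0 1
1 1 1

Lights still on: 12

Answer: no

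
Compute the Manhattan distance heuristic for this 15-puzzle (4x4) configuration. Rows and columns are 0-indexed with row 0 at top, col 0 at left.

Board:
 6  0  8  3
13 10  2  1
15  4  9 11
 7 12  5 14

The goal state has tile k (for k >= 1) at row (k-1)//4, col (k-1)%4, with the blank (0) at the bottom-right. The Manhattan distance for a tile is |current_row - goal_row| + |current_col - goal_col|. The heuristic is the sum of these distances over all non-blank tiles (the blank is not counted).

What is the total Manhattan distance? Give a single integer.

Answer: 37

Derivation:
Tile 6: at (0,0), goal (1,1), distance |0-1|+|0-1| = 2
Tile 8: at (0,2), goal (1,3), distance |0-1|+|2-3| = 2
Tile 3: at (0,3), goal (0,2), distance |0-0|+|3-2| = 1
Tile 13: at (1,0), goal (3,0), distance |1-3|+|0-0| = 2
Tile 10: at (1,1), goal (2,1), distance |1-2|+|1-1| = 1
Tile 2: at (1,2), goal (0,1), distance |1-0|+|2-1| = 2
Tile 1: at (1,3), goal (0,0), distance |1-0|+|3-0| = 4
Tile 15: at (2,0), goal (3,2), distance |2-3|+|0-2| = 3
Tile 4: at (2,1), goal (0,3), distance |2-0|+|1-3| = 4
Tile 9: at (2,2), goal (2,0), distance |2-2|+|2-0| = 2
Tile 11: at (2,3), goal (2,2), distance |2-2|+|3-2| = 1
Tile 7: at (3,0), goal (1,2), distance |3-1|+|0-2| = 4
Tile 12: at (3,1), goal (2,3), distance |3-2|+|1-3| = 3
Tile 5: at (3,2), goal (1,0), distance |3-1|+|2-0| = 4
Tile 14: at (3,3), goal (3,1), distance |3-3|+|3-1| = 2
Sum: 2 + 2 + 1 + 2 + 1 + 2 + 4 + 3 + 4 + 2 + 1 + 4 + 3 + 4 + 2 = 37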